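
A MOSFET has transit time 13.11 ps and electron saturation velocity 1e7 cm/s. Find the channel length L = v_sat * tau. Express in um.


Step 1: tau in seconds = 13.11 ps * 1e-12 = 1.3110e-11 s
Step 2: L = v_sat * tau = 1e7 * 1.3110e-11 = 1.3110e-04 cm
Step 3: L in um = 1.3110e-04 * 1e4 = 1.311 um

1.311


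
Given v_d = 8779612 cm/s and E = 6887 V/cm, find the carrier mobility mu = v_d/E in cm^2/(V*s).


Step 1: mu = v_d / E
Step 2: mu = 8779612 / 6887
Step 3: mu = 1274.81 cm^2/(V*s)

1274.81


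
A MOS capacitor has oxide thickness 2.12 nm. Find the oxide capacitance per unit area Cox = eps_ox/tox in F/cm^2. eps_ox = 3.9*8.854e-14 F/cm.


Step 1: eps_ox = 3.9 * 8.854e-14 = 3.45306e-13 F/cm
Step 2: tox in cm = 2.12 nm * 1e-7 = 2.1200e-07 cm
Step 3: Cox = 3.45306e-13 / 2.1200e-07 = 1.63e-06 F/cm^2

1.63e-06


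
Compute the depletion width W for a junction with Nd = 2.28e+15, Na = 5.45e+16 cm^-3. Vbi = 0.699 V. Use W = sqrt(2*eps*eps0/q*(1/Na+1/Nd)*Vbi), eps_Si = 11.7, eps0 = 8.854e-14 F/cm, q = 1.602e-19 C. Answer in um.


Step 1: 1/Na + 1/Nd = 1/5.45e+16 + 1/2.28e+15 = 4.56945e-16
Step 2: 2*eps*eps0/q = 2*11.7*8.854e-14/1.602e-19 = 1.293281e+07
Step 3: W^2 = 1.293281e+07 * 4.56945e-16 * 0.699 = 4.13080e-09
Step 4: W = sqrt(4.13080e-09) = 6.427e-05 cm = 0.6427 um

0.6427


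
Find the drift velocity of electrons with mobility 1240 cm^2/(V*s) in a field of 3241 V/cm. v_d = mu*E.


Step 1: v_d = mu * E
Step 2: v_d = 1240 * 3241 = 4018840
Step 3: v_d = 4.02e+06 cm/s

4.02e+06


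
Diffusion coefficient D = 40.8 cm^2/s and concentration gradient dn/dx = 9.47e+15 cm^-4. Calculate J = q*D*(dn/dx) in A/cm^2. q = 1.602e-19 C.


Step 1: J = q * D * (dn/dx)
Step 2: J = 1.602e-19 * 40.8 * 9.47e+15
Step 3: J = 6.19e-02 A/cm^2

6.19e-02


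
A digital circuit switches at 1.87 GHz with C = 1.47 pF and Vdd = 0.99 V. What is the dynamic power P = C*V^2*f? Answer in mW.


Step 1: V^2 = 0.99^2 = 0.9801 V^2
Step 2: P = C*V^2*f = 1.47e-12 F * 0.9801 * 1.87e9 Hz
Step 3: P = 2.69419689e-03 W
Step 4: P = 2.694 mW

2.694


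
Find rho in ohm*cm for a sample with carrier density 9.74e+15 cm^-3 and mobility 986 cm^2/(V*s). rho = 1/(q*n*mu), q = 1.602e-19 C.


Step 1: sigma = q * n * mu = 1.602e-19 * 9.74e+15 * 986 = 1.53850e+00 S/cm
Step 2: rho = 1 / sigma = 1 / 1.53850e+00 = 0.65 ohm*cm

0.65


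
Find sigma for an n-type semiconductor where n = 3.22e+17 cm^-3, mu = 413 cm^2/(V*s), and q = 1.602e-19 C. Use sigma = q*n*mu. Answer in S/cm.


Step 1: sigma = q * n * mu
Step 2: sigma = 1.602e-19 * 3.22e+17 * 413
Step 3: sigma = 2.130e+01 S/cm

2.130e+01


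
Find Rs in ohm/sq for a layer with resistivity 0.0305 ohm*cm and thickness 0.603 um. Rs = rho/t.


Step 1: Convert thickness to cm: t = 0.603 um = 6.0300e-05 cm
Step 2: Rs = rho / t = 0.0305 / 6.0300e-05
Step 3: Rs = 505.8 ohm/sq

505.8


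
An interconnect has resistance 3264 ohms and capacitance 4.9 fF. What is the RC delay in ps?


Step 1: tau = R * C
Step 2: tau = 3264 * 4.9 fF = 3264 * 4.9e-15 F
Step 3: tau = 1.59936e-11 s = 15.9936 ps

15.9936


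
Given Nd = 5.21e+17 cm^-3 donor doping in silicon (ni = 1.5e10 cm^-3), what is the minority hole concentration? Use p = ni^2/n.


Step 1: Since Nd >> ni, n ≈ Nd = 5.21e+17 cm^-3
Step 2: p = ni^2 / n = (1.5e10)^2 / 5.21e+17
Step 3: p = 2.25e20 / 5.21e+17 = 4.32e+02 cm^-3

4.32e+02


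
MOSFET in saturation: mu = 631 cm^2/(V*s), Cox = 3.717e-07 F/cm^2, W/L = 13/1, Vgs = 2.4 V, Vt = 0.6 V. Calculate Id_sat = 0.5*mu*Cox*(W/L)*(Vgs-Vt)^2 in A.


Step 1: Overdrive voltage Vov = Vgs - Vt = 2.4 - 0.6 = 1.8 V
Step 2: W/L = 13/1 = 13
Step 3: Id = 0.5 * 631 * 3.717e-07 * 13 * 1.8^2
Step 4: Id = 4.94e-03 A

4.94e-03


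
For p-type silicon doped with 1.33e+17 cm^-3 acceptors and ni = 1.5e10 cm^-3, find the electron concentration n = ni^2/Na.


Step 1: Majority hole concentration p ≈ Na = 1.33e+17 cm^-3
Step 2: n = ni^2 / Na = (1.5e10)^2 / 1.33e+17
Step 3: n = 1.69e+03 cm^-3

1.69e+03


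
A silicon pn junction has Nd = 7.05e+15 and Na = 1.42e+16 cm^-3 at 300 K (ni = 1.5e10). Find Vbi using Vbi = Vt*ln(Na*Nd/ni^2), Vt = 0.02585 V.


Step 1: Compute Na*Nd/ni^2 = 1.42e+16 * 7.05e+15 / (1.5e10)^2 = 4.4493e+11
Step 2: ln(4.4493e+11) = 26.8212
Step 3: Vbi = 0.02585 * 26.8212 = 0.693 V

0.693


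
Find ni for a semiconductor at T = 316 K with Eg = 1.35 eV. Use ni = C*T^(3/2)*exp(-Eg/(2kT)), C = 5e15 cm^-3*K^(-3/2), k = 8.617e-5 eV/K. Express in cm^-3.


Step 1: Compute kT = 8.617e-5 * 316 = 0.02722972 eV
Step 2: Exponent = -Eg/(2kT) = -1.35/(2*0.02722972) = -24.78909
Step 3: T^(3/2) = 316^1.5 = 5617.34
Step 4: ni = 5e15 * 5617.34 * exp(-24.78909) = 4.82e+08 cm^-3

4.82e+08


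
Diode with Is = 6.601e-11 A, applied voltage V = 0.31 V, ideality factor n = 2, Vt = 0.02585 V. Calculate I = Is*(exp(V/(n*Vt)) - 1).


Step 1: V/(n*Vt) = 0.31/(2*0.02585) = 5.9961
Step 2: exp(5.9961) = 4.0186e+02
Step 3: I = 6.601e-11 * (4.0186e+02 - 1) = 2.65e-08 A

2.65e-08


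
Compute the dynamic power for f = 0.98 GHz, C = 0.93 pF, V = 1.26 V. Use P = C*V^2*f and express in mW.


Step 1: V^2 = 1.26^2 = 1.5876 V^2
Step 2: P = C*V^2*f = 0.93e-12 F * 1.5876 * 0.98e9 Hz
Step 3: P = 1.44693864e-03 W
Step 4: P = 1.447 mW

1.447


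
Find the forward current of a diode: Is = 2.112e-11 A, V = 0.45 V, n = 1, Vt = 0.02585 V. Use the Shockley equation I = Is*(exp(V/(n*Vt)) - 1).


Step 1: V/(n*Vt) = 0.45/(1*0.02585) = 17.4081
Step 2: exp(17.4081) = 3.6328e+07
Step 3: I = 2.112e-11 * (3.6328e+07 - 1) = 7.67e-04 A

7.67e-04


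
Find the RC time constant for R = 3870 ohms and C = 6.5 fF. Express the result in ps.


Step 1: tau = R * C
Step 2: tau = 3870 * 6.5 fF = 3870 * 6.5e-15 F
Step 3: tau = 2.5155e-11 s = 25.155 ps

25.155


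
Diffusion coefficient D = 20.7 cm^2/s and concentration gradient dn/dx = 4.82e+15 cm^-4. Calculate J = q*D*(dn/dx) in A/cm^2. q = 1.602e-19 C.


Step 1: J = q * D * (dn/dx)
Step 2: J = 1.602e-19 * 20.7 * 4.82e+15
Step 3: J = 1.60e-02 A/cm^2

1.60e-02


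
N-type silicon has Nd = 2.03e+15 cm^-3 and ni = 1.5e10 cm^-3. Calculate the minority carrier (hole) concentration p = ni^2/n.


Step 1: Since Nd >> ni, n ≈ Nd = 2.03e+15 cm^-3
Step 2: p = ni^2 / n = (1.5e10)^2 / 2.03e+15
Step 3: p = 2.25e20 / 2.03e+15 = 1.11e+05 cm^-3

1.11e+05


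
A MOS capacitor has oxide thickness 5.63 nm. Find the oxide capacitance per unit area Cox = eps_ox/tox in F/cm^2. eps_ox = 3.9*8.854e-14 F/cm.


Step 1: eps_ox = 3.9 * 8.854e-14 = 3.45306e-13 F/cm
Step 2: tox in cm = 5.63 nm * 1e-7 = 5.6300e-07 cm
Step 3: Cox = 3.45306e-13 / 5.6300e-07 = 6.13e-07 F/cm^2

6.13e-07


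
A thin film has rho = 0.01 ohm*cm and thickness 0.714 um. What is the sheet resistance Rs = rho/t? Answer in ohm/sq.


Step 1: Convert thickness to cm: t = 0.714 um = 7.1400e-05 cm
Step 2: Rs = rho / t = 0.01 / 7.1400e-05
Step 3: Rs = 140.1 ohm/sq

140.1


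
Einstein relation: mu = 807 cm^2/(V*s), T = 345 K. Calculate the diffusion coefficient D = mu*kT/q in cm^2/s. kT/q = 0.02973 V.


Step 1: D = mu * (kT/q)
Step 2: D = 807 * 0.02973
Step 3: D = 23.99 cm^2/s

23.99


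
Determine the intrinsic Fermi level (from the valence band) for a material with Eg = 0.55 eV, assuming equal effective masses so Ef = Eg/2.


Step 1: For an intrinsic semiconductor, the Fermi level sits at midgap.
Step 2: Ef = Eg / 2 = 0.55 / 2 = 0.275 eV

0.275


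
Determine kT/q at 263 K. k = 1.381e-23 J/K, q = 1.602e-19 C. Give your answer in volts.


Step 1: kT = 1.381e-23 * 263 = 3.63203e-21 J
Step 2: Vt = kT/q = 3.63203e-21 / 1.602e-19
Step 3: Vt = 0.02267 V

0.02267


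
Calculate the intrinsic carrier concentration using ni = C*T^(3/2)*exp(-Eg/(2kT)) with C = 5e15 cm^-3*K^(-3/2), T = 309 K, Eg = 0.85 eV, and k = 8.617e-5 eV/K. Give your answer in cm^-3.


Step 1: Compute kT = 8.617e-5 * 309 = 0.02662653 eV
Step 2: Exponent = -Eg/(2kT) = -0.85/(2*0.02662653) = -15.96152
Step 3: T^(3/2) = 309^1.5 = 5431.72
Step 4: ni = 5e15 * 5431.72 * exp(-15.96152) = 3.18e+12 cm^-3

3.18e+12


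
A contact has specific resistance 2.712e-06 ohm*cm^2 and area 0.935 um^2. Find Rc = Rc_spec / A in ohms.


Step 1: Convert area to cm^2: 0.935 um^2 = 9.3500e-09 cm^2
Step 2: Rc = Rc_spec / A = 2.712e-06 / 9.3500e-09
Step 3: Rc = 2.90e+02 ohms

2.90e+02


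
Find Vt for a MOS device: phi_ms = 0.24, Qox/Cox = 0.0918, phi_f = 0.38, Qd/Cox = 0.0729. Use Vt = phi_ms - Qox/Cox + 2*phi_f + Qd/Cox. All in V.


Step 1: Vt = phi_ms - Qox/Cox + 2*phi_f + Qd/Cox
Step 2: Vt = 0.24 - 0.0918 + 2*0.38 + 0.0729
Step 3: Vt = 0.24 - 0.0918 + 0.76 + 0.0729
Step 4: Vt = 0.9811 V

0.9811


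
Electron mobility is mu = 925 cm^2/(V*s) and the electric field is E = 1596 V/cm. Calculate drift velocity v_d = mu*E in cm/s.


Step 1: v_d = mu * E
Step 2: v_d = 925 * 1596 = 1476300
Step 3: v_d = 1.48e+06 cm/s

1.48e+06


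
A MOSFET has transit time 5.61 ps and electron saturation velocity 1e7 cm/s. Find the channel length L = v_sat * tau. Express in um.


Step 1: tau in seconds = 5.61 ps * 1e-12 = 5.6100e-12 s
Step 2: L = v_sat * tau = 1e7 * 5.6100e-12 = 5.6100e-05 cm
Step 3: L in um = 5.6100e-05 * 1e4 = 0.561 um

0.561


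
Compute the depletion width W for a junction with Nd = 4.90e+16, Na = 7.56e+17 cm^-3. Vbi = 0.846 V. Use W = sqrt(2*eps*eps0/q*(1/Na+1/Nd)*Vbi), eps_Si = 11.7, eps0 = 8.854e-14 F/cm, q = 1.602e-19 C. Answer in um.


Step 1: 1/Na + 1/Nd = 1/7.56e+17 + 1/4.90e+16 = 2.17309e-17
Step 2: 2*eps*eps0/q = 2*11.7*8.854e-14/1.602e-19 = 1.293281e+07
Step 3: W^2 = 1.293281e+07 * 2.17309e-17 * 0.846 = 2.37761e-10
Step 4: W = sqrt(2.37761e-10) = 1.542e-05 cm = 0.1542 um

0.1542


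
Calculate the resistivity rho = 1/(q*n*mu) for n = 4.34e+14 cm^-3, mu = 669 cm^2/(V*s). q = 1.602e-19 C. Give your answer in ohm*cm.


Step 1: sigma = q * n * mu = 1.602e-19 * 4.34e+14 * 669 = 4.65134e-02 S/cm
Step 2: rho = 1 / sigma = 1 / 4.65134e-02 = 21.5 ohm*cm

21.5


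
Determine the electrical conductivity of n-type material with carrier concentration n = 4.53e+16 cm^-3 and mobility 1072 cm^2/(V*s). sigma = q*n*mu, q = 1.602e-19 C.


Step 1: sigma = q * n * mu
Step 2: sigma = 1.602e-19 * 4.53e+16 * 1072
Step 3: sigma = 7.780e+00 S/cm

7.780e+00


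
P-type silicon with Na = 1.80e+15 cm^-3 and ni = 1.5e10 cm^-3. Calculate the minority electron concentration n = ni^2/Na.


Step 1: Majority hole concentration p ≈ Na = 1.80e+15 cm^-3
Step 2: n = ni^2 / Na = (1.5e10)^2 / 1.80e+15
Step 3: n = 1.25e+05 cm^-3

1.25e+05


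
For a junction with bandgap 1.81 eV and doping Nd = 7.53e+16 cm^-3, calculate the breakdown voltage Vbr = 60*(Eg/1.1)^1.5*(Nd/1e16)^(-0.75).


Step 1: Eg/1.1 = 1.81/1.1 = 1.645455
Step 2: (Eg/1.1)^1.5 = 1.645455^1.5 = 2.110712
Step 3: (Nd/1e16)^(-0.75) = (7.53)^(-0.75) = 0.219990
Step 4: Vbr = 60 * 2.110712 * 0.219990 = 27.9 V

27.9


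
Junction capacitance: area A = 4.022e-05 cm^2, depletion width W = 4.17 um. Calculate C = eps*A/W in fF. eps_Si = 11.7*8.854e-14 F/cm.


Step 1: eps_Si = 11.7 * 8.854e-14 = 1.035918e-12 F/cm
Step 2: W in cm = 4.17 * 1e-4 = 4.17e-04 cm
Step 3: C = 1.035918e-12 * 4.022e-05 / 4.17e-04 = 9.991516e-14 F
Step 4: C = 99.92 fF

99.92


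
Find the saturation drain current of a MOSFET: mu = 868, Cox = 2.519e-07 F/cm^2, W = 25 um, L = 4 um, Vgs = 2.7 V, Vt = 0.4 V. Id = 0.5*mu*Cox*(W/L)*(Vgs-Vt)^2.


Step 1: Overdrive voltage Vov = Vgs - Vt = 2.7 - 0.4 = 2.3 V
Step 2: W/L = 25/4 = 6.25
Step 3: Id = 0.5 * 868 * 2.519e-07 * 6.25 * 2.3^2
Step 4: Id = 3.61e-03 A

3.61e-03


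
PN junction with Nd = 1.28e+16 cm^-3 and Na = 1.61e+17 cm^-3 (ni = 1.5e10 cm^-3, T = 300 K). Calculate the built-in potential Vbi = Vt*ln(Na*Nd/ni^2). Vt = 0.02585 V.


Step 1: Compute Na*Nd/ni^2 = 1.61e+17 * 1.28e+16 / (1.5e10)^2 = 9.1591e+12
Step 2: ln(9.1591e+12) = 29.8458
Step 3: Vbi = 0.02585 * 29.8458 = 0.772 V

0.772


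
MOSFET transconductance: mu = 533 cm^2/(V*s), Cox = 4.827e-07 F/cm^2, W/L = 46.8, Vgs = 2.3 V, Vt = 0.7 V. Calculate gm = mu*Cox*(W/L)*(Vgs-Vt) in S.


Step 1: Vov = Vgs - Vt = 2.3 - 0.7 = 1.6 V
Step 2: gm = mu * Cox * (W/L) * Vov
Step 3: gm = 533 * 4.827e-07 * 46.8 * 1.6 = 1.93e-02 S

1.93e-02


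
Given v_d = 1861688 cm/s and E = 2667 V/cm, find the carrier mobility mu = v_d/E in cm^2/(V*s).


Step 1: mu = v_d / E
Step 2: mu = 1861688 / 2667
Step 3: mu = 698.05 cm^2/(V*s)

698.05


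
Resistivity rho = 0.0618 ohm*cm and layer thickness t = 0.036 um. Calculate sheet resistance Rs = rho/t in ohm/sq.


Step 1: Convert thickness to cm: t = 0.036 um = 3.6000e-06 cm
Step 2: Rs = rho / t = 0.0618 / 3.6000e-06
Step 3: Rs = 17166.7 ohm/sq

17166.7


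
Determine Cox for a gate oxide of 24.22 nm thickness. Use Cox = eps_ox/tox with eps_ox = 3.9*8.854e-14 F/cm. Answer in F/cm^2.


Step 1: eps_ox = 3.9 * 8.854e-14 = 3.45306e-13 F/cm
Step 2: tox in cm = 24.22 nm * 1e-7 = 2.4220e-06 cm
Step 3: Cox = 3.45306e-13 / 2.4220e-06 = 1.43e-07 F/cm^2

1.43e-07


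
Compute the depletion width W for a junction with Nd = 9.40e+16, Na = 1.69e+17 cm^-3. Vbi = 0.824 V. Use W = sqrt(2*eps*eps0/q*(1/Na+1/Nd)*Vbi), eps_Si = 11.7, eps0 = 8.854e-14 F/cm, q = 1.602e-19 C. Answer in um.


Step 1: 1/Na + 1/Nd = 1/1.69e+17 + 1/9.40e+16 = 1.65555e-17
Step 2: 2*eps*eps0/q = 2*11.7*8.854e-14/1.602e-19 = 1.293281e+07
Step 3: W^2 = 1.293281e+07 * 1.65555e-17 * 0.824 = 1.76426e-10
Step 4: W = sqrt(1.76426e-10) = 1.328e-05 cm = 0.1328 um

0.1328


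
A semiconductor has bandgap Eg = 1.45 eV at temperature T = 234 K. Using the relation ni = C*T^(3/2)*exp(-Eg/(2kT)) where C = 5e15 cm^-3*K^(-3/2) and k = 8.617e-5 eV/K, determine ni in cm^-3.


Step 1: Compute kT = 8.617e-5 * 234 = 0.02016378 eV
Step 2: Exponent = -Eg/(2kT) = -1.45/(2*0.02016378) = -35.95556
Step 3: T^(3/2) = 234^1.5 = 3579.51
Step 4: ni = 5e15 * 3579.51 * exp(-35.95556) = 4.34e+03 cm^-3

4.34e+03


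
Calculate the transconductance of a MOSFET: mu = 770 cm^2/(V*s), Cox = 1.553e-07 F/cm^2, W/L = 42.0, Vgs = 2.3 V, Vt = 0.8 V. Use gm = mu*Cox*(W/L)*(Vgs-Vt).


Step 1: Vov = Vgs - Vt = 2.3 - 0.8 = 1.5 V
Step 2: gm = mu * Cox * (W/L) * Vov
Step 3: gm = 770 * 1.553e-07 * 42.0 * 1.5 = 7.53e-03 S

7.53e-03


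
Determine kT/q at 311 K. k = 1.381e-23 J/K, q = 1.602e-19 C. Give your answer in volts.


Step 1: kT = 1.381e-23 * 311 = 4.29491e-21 J
Step 2: Vt = kT/q = 4.29491e-21 / 1.602e-19
Step 3: Vt = 0.02681 V

0.02681


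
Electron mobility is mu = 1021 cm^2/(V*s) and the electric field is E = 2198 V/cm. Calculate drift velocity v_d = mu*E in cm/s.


Step 1: v_d = mu * E
Step 2: v_d = 1021 * 2198 = 2244158
Step 3: v_d = 2.24e+06 cm/s

2.24e+06


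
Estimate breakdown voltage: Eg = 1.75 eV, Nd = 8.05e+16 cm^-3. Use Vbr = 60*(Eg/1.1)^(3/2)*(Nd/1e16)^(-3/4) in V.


Step 1: Eg/1.1 = 1.75/1.1 = 1.590909
Step 2: (Eg/1.1)^1.5 = 1.590909^1.5 = 2.006633
Step 3: (Nd/1e16)^(-0.75) = (8.05)^(-0.75) = 0.209244
Step 4: Vbr = 60 * 2.006633 * 0.209244 = 25.2 V

25.2


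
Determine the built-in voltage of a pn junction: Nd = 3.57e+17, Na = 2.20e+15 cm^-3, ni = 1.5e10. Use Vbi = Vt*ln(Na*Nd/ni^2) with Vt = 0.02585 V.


Step 1: Compute Na*Nd/ni^2 = 2.20e+15 * 3.57e+17 / (1.5e10)^2 = 3.4907e+12
Step 2: ln(3.4907e+12) = 28.8811
Step 3: Vbi = 0.02585 * 28.8811 = 0.747 V

0.747


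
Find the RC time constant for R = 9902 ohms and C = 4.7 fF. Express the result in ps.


Step 1: tau = R * C
Step 2: tau = 9902 * 4.7 fF = 9902 * 4.7e-15 F
Step 3: tau = 4.65394e-11 s = 46.5394 ps

46.5394


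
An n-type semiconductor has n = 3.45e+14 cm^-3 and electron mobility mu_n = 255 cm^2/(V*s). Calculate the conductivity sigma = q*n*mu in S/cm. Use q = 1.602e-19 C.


Step 1: sigma = q * n * mu
Step 2: sigma = 1.602e-19 * 3.45e+14 * 255
Step 3: sigma = 1.409e-02 S/cm

1.409e-02


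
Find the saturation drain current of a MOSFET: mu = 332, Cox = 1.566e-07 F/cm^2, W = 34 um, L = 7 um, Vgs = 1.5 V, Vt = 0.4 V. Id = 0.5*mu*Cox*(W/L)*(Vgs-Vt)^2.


Step 1: Overdrive voltage Vov = Vgs - Vt = 1.5 - 0.4 = 1.1 V
Step 2: W/L = 34/7 = 4.85714
Step 3: Id = 0.5 * 332 * 1.566e-07 * 4.85714 * 1.1^2
Step 4: Id = 1.53e-04 A

1.53e-04


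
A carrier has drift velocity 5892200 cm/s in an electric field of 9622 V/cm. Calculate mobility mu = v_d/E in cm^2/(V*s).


Step 1: mu = v_d / E
Step 2: mu = 5892200 / 9622
Step 3: mu = 612.37 cm^2/(V*s)

612.37


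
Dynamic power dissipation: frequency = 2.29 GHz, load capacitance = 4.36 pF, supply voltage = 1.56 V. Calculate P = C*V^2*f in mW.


Step 1: V^2 = 1.56^2 = 2.4336 V^2
Step 2: P = C*V^2*f = 4.36e-12 F * 2.4336 * 2.29e9 Hz
Step 3: P = 2.429803584e-02 W
Step 4: P = 24.298 mW

24.298


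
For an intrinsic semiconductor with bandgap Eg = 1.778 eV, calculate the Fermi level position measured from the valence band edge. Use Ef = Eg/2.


Step 1: For an intrinsic semiconductor, the Fermi level sits at midgap.
Step 2: Ef = Eg / 2 = 1.778 / 2 = 0.889 eV

0.889


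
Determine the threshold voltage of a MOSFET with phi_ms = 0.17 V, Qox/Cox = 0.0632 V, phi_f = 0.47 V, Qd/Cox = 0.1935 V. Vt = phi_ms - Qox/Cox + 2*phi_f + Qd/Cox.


Step 1: Vt = phi_ms - Qox/Cox + 2*phi_f + Qd/Cox
Step 2: Vt = 0.17 - 0.0632 + 2*0.47 + 0.1935
Step 3: Vt = 0.17 - 0.0632 + 0.94 + 0.1935
Step 4: Vt = 1.2403 V

1.2403


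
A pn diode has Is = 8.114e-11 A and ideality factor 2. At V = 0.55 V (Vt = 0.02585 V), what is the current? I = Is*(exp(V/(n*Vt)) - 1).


Step 1: V/(n*Vt) = 0.55/(2*0.02585) = 10.6383
Step 2: exp(10.6383) = 4.1702e+04
Step 3: I = 8.114e-11 * (4.1702e+04 - 1) = 3.38e-06 A

3.38e-06


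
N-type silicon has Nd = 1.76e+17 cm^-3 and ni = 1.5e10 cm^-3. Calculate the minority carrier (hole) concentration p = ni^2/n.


Step 1: Since Nd >> ni, n ≈ Nd = 1.76e+17 cm^-3
Step 2: p = ni^2 / n = (1.5e10)^2 / 1.76e+17
Step 3: p = 2.25e20 / 1.76e+17 = 1.28e+03 cm^-3

1.28e+03


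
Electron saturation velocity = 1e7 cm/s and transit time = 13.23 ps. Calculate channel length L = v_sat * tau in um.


Step 1: tau in seconds = 13.23 ps * 1e-12 = 1.3230e-11 s
Step 2: L = v_sat * tau = 1e7 * 1.3230e-11 = 1.3230e-04 cm
Step 3: L in um = 1.3230e-04 * 1e4 = 1.323 um

1.323


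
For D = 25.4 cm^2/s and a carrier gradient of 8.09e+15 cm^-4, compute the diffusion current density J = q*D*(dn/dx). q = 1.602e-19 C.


Step 1: J = q * D * (dn/dx)
Step 2: J = 1.602e-19 * 25.4 * 8.09e+15
Step 3: J = 3.29e-02 A/cm^2

3.29e-02


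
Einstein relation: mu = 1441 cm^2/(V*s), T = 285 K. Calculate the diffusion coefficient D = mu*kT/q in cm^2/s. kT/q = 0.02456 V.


Step 1: D = mu * (kT/q)
Step 2: D = 1441 * 0.02456
Step 3: D = 35.39 cm^2/s

35.39


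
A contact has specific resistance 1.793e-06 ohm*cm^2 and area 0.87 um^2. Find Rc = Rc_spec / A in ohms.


Step 1: Convert area to cm^2: 0.87 um^2 = 8.7000e-09 cm^2
Step 2: Rc = Rc_spec / A = 1.793e-06 / 8.7000e-09
Step 3: Rc = 2.06e+02 ohms

2.06e+02


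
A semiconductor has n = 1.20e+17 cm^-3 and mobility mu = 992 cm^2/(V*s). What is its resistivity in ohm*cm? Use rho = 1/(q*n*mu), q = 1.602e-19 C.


Step 1: sigma = q * n * mu = 1.602e-19 * 1.20e+17 * 992 = 1.90702e+01 S/cm
Step 2: rho = 1 / sigma = 1 / 1.90702e+01 = 0.05244 ohm*cm

0.05244


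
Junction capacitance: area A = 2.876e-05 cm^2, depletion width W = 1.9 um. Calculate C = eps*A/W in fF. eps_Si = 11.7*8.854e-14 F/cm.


Step 1: eps_Si = 11.7 * 8.854e-14 = 1.035918e-12 F/cm
Step 2: W in cm = 1.9 * 1e-4 = 1.90e-04 cm
Step 3: C = 1.035918e-12 * 2.876e-05 / 1.90e-04 = 1.568053e-13 F
Step 4: C = 156.81 fF

156.81


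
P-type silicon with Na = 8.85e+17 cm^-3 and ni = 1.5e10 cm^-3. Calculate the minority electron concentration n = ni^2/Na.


Step 1: Majority hole concentration p ≈ Na = 8.85e+17 cm^-3
Step 2: n = ni^2 / Na = (1.5e10)^2 / 8.85e+17
Step 3: n = 2.54e+02 cm^-3

2.54e+02


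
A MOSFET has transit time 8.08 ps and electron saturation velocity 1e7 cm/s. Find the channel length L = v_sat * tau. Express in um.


Step 1: tau in seconds = 8.08 ps * 1e-12 = 8.0800e-12 s
Step 2: L = v_sat * tau = 1e7 * 8.0800e-12 = 8.0800e-05 cm
Step 3: L in um = 8.0800e-05 * 1e4 = 0.808 um

0.808


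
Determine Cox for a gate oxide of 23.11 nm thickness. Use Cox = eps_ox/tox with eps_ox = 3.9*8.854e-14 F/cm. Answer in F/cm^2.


Step 1: eps_ox = 3.9 * 8.854e-14 = 3.45306e-13 F/cm
Step 2: tox in cm = 23.11 nm * 1e-7 = 2.3110e-06 cm
Step 3: Cox = 3.45306e-13 / 2.3110e-06 = 1.49e-07 F/cm^2

1.49e-07


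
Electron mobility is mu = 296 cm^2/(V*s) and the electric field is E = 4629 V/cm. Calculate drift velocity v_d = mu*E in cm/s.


Step 1: v_d = mu * E
Step 2: v_d = 296 * 4629 = 1370184
Step 3: v_d = 1.37e+06 cm/s

1.37e+06


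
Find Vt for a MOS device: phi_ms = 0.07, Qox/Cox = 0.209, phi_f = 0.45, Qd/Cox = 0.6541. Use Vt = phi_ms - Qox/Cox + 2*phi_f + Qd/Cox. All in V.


Step 1: Vt = phi_ms - Qox/Cox + 2*phi_f + Qd/Cox
Step 2: Vt = 0.07 - 0.209 + 2*0.45 + 0.6541
Step 3: Vt = 0.07 - 0.209 + 0.9 + 0.6541
Step 4: Vt = 1.4151 V

1.4151


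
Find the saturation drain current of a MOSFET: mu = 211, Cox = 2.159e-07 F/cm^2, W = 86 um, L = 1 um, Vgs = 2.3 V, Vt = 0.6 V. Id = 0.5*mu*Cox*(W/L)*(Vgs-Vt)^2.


Step 1: Overdrive voltage Vov = Vgs - Vt = 2.3 - 0.6 = 1.7 V
Step 2: W/L = 86/1 = 86
Step 3: Id = 0.5 * 211 * 2.159e-07 * 86 * 1.7^2
Step 4: Id = 5.66e-03 A

5.66e-03


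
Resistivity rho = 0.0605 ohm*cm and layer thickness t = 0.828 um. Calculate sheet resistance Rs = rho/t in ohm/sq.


Step 1: Convert thickness to cm: t = 0.828 um = 8.2800e-05 cm
Step 2: Rs = rho / t = 0.0605 / 8.2800e-05
Step 3: Rs = 730.7 ohm/sq

730.7


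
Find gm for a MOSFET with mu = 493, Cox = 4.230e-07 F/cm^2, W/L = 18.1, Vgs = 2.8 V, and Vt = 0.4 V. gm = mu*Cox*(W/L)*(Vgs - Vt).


Step 1: Vov = Vgs - Vt = 2.8 - 0.4 = 2.4 V
Step 2: gm = mu * Cox * (W/L) * Vov
Step 3: gm = 493 * 4.230e-07 * 18.1 * 2.4 = 9.06e-03 S

9.06e-03


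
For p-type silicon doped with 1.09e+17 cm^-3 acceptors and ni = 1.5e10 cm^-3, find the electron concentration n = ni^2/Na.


Step 1: Majority hole concentration p ≈ Na = 1.09e+17 cm^-3
Step 2: n = ni^2 / Na = (1.5e10)^2 / 1.09e+17
Step 3: n = 2.06e+03 cm^-3

2.06e+03


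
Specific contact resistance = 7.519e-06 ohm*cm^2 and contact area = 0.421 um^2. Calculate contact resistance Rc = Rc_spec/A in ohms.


Step 1: Convert area to cm^2: 0.421 um^2 = 4.2100e-09 cm^2
Step 2: Rc = Rc_spec / A = 7.519e-06 / 4.2100e-09
Step 3: Rc = 1.79e+03 ohms

1.79e+03


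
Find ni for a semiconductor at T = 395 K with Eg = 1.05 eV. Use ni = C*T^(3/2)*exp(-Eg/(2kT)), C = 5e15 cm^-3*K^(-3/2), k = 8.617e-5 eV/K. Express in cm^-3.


Step 1: Compute kT = 8.617e-5 * 395 = 0.03403715 eV
Step 2: Exponent = -Eg/(2kT) = -1.05/(2*0.03403715) = -15.42432
Step 3: T^(3/2) = 395^1.5 = 7850.47
Step 4: ni = 5e15 * 7850.47 * exp(-15.42432) = 7.86e+12 cm^-3

7.86e+12


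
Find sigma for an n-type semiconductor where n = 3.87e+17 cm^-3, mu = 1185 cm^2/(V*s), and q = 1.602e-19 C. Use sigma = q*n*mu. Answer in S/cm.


Step 1: sigma = q * n * mu
Step 2: sigma = 1.602e-19 * 3.87e+17 * 1185
Step 3: sigma = 7.347e+01 S/cm

7.347e+01


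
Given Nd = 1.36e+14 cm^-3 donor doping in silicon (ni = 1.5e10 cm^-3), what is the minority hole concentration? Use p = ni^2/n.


Step 1: Since Nd >> ni, n ≈ Nd = 1.36e+14 cm^-3
Step 2: p = ni^2 / n = (1.5e10)^2 / 1.36e+14
Step 3: p = 2.25e20 / 1.36e+14 = 1.65e+06 cm^-3

1.65e+06


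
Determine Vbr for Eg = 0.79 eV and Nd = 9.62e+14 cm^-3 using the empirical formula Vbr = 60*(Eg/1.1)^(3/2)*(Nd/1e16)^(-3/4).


Step 1: Eg/1.1 = 0.79/1.1 = 0.718182
Step 2: (Eg/1.1)^1.5 = 0.718182^1.5 = 0.608628
Step 3: (Nd/1e16)^(-0.75) = (0.0962)^(-0.75) = 5.789202
Step 4: Vbr = 60 * 0.608628 * 5.789202 = 211.4 V

211.4


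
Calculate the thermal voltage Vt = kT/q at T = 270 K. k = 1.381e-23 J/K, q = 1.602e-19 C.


Step 1: kT = 1.381e-23 * 270 = 3.7287e-21 J
Step 2: Vt = kT/q = 3.7287e-21 / 1.602e-19
Step 3: Vt = 0.02328 V

0.02328


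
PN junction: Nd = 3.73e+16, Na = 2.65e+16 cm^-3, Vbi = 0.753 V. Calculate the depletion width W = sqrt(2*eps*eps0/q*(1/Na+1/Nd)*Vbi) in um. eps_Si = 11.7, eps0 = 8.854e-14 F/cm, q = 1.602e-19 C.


Step 1: 1/Na + 1/Nd = 1/2.65e+16 + 1/3.73e+16 = 6.45455e-17
Step 2: 2*eps*eps0/q = 2*11.7*8.854e-14/1.602e-19 = 1.293281e+07
Step 3: W^2 = 1.293281e+07 * 6.45455e-17 * 0.753 = 6.28570e-10
Step 4: W = sqrt(6.28570e-10) = 2.507e-05 cm = 0.2507 um

0.2507


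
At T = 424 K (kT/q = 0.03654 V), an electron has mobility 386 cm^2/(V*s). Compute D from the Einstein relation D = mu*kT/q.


Step 1: D = mu * (kT/q)
Step 2: D = 386 * 0.03654
Step 3: D = 14.1 cm^2/s

14.1


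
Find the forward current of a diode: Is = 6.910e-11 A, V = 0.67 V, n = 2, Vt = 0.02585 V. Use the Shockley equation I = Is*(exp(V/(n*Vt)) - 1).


Step 1: V/(n*Vt) = 0.67/(2*0.02585) = 12.9594
Step 2: exp(12.9594) = 4.2481e+05
Step 3: I = 6.910e-11 * (4.2481e+05 - 1) = 2.94e-05 A

2.94e-05


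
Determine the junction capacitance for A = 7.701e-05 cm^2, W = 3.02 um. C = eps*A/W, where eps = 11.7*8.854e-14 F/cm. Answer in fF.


Step 1: eps_Si = 11.7 * 8.854e-14 = 1.035918e-12 F/cm
Step 2: W in cm = 3.02 * 1e-4 = 3.02e-04 cm
Step 3: C = 1.035918e-12 * 7.701e-05 / 3.02e-04 = 2.641591e-13 F
Step 4: C = 264.16 fF

264.16


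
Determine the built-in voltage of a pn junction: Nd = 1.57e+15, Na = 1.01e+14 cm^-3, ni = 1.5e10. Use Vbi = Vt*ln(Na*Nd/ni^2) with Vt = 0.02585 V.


Step 1: Compute Na*Nd/ni^2 = 1.01e+14 * 1.57e+15 / (1.5e10)^2 = 7.0476e+08
Step 2: ln(7.0476e+08) = 20.3734
Step 3: Vbi = 0.02585 * 20.3734 = 0.527 V

0.527


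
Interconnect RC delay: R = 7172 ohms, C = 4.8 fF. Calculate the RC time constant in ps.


Step 1: tau = R * C
Step 2: tau = 7172 * 4.8 fF = 7172 * 4.8e-15 F
Step 3: tau = 3.44256e-11 s = 34.4256 ps

34.4256


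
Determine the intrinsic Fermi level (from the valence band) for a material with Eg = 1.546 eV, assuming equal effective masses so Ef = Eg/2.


Step 1: For an intrinsic semiconductor, the Fermi level sits at midgap.
Step 2: Ef = Eg / 2 = 1.546 / 2 = 0.773 eV

0.773


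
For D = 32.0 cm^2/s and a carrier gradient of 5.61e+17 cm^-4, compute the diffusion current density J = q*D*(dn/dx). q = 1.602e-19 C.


Step 1: J = q * D * (dn/dx)
Step 2: J = 1.602e-19 * 32.0 * 5.61e+17
Step 3: J = 2.88e+00 A/cm^2

2.88e+00


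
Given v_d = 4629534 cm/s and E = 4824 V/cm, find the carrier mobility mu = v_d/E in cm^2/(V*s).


Step 1: mu = v_d / E
Step 2: mu = 4629534 / 4824
Step 3: mu = 959.69 cm^2/(V*s)

959.69


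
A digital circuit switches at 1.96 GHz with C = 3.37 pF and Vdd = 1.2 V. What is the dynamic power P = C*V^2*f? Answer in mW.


Step 1: V^2 = 1.2^2 = 1.44 V^2
Step 2: P = C*V^2*f = 3.37e-12 F * 1.44 * 1.96e9 Hz
Step 3: P = 9.511488e-03 W
Step 4: P = 9.511 mW

9.511


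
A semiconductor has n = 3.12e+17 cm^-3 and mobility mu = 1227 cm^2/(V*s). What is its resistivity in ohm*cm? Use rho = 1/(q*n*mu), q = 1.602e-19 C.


Step 1: sigma = q * n * mu = 1.602e-19 * 3.12e+17 * 1227 = 6.13284e+01 S/cm
Step 2: rho = 1 / sigma = 1 / 6.13284e+01 = 0.01631 ohm*cm

0.01631


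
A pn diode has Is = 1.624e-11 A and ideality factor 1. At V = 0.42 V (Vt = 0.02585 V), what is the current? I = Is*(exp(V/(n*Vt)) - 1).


Step 1: V/(n*Vt) = 0.42/(1*0.02585) = 16.2476
Step 2: exp(16.2476) = 1.1383e+07
Step 3: I = 1.624e-11 * (1.1383e+07 - 1) = 1.85e-04 A

1.85e-04


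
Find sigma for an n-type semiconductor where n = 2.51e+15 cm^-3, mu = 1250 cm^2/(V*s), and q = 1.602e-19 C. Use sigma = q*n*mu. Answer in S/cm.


Step 1: sigma = q * n * mu
Step 2: sigma = 1.602e-19 * 2.51e+15 * 1250
Step 3: sigma = 5.026e-01 S/cm

5.026e-01


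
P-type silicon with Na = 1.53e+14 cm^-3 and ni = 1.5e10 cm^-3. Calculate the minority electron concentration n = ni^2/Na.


Step 1: Majority hole concentration p ≈ Na = 1.53e+14 cm^-3
Step 2: n = ni^2 / Na = (1.5e10)^2 / 1.53e+14
Step 3: n = 1.47e+06 cm^-3

1.47e+06


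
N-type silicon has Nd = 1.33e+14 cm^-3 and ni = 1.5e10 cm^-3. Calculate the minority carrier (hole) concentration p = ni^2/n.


Step 1: Since Nd >> ni, n ≈ Nd = 1.33e+14 cm^-3
Step 2: p = ni^2 / n = (1.5e10)^2 / 1.33e+14
Step 3: p = 2.25e20 / 1.33e+14 = 1.69e+06 cm^-3

1.69e+06


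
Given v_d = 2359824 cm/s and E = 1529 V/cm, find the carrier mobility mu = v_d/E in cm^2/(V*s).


Step 1: mu = v_d / E
Step 2: mu = 2359824 / 1529
Step 3: mu = 1543.38 cm^2/(V*s)

1543.38


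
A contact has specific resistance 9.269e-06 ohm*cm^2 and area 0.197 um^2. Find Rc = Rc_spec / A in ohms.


Step 1: Convert area to cm^2: 0.197 um^2 = 1.9700e-09 cm^2
Step 2: Rc = Rc_spec / A = 9.269e-06 / 1.9700e-09
Step 3: Rc = 4.71e+03 ohms

4.71e+03


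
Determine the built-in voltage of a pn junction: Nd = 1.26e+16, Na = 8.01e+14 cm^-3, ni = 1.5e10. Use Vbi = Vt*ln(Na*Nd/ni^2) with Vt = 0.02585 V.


Step 1: Compute Na*Nd/ni^2 = 8.01e+14 * 1.26e+16 / (1.5e10)^2 = 4.4856e+10
Step 2: ln(4.4856e+10) = 24.5267
Step 3: Vbi = 0.02585 * 24.5267 = 0.634 V

0.634


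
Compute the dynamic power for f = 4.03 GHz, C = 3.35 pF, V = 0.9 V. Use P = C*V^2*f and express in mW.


Step 1: V^2 = 0.9^2 = 0.81 V^2
Step 2: P = C*V^2*f = 3.35e-12 F * 0.81 * 4.03e9 Hz
Step 3: P = 1.0935405e-02 W
Step 4: P = 10.935 mW

10.935


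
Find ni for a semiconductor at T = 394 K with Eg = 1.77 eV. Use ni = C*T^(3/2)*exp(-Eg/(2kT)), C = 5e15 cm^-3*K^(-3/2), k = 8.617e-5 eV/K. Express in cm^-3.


Step 1: Compute kT = 8.617e-5 * 394 = 0.03395098 eV
Step 2: Exponent = -Eg/(2kT) = -1.77/(2*0.03395098) = -26.06699
Step 3: T^(3/2) = 394^1.5 = 7820.68
Step 4: ni = 5e15 * 7820.68 * exp(-26.06699) = 1.87e+08 cm^-3

1.87e+08


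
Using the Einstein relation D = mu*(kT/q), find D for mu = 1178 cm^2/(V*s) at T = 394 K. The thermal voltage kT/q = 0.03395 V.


Step 1: D = mu * (kT/q)
Step 2: D = 1178 * 0.03395
Step 3: D = 39.99 cm^2/s

39.99


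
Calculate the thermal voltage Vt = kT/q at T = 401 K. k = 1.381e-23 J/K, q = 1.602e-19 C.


Step 1: kT = 1.381e-23 * 401 = 5.53781e-21 J
Step 2: Vt = kT/q = 5.53781e-21 / 1.602e-19
Step 3: Vt = 0.03457 V

0.03457


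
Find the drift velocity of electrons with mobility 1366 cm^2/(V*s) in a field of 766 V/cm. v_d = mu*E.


Step 1: v_d = mu * E
Step 2: v_d = 1366 * 766 = 1046356
Step 3: v_d = 1.05e+06 cm/s

1.05e+06


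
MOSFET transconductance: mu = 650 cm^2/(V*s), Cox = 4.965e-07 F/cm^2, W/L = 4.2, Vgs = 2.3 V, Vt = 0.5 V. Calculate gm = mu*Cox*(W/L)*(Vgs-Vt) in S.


Step 1: Vov = Vgs - Vt = 2.3 - 0.5 = 1.8 V
Step 2: gm = mu * Cox * (W/L) * Vov
Step 3: gm = 650 * 4.965e-07 * 4.2 * 1.8 = 2.44e-03 S

2.44e-03


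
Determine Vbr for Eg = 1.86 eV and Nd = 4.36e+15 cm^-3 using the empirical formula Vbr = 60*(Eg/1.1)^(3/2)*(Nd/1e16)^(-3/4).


Step 1: Eg/1.1 = 1.86/1.1 = 1.690909
Step 2: (Eg/1.1)^1.5 = 1.690909^1.5 = 2.198773
Step 3: (Nd/1e16)^(-0.75) = (0.436)^(-0.75) = 1.863739
Step 4: Vbr = 60 * 2.198773 * 1.863739 = 245.9 V

245.9


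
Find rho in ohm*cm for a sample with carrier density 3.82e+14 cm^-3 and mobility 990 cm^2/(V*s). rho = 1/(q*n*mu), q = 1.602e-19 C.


Step 1: sigma = q * n * mu = 1.602e-19 * 3.82e+14 * 990 = 6.05844e-02 S/cm
Step 2: rho = 1 / sigma = 1 / 6.05844e-02 = 16.51 ohm*cm

16.51


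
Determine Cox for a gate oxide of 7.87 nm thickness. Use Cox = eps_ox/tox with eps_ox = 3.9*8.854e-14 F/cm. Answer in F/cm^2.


Step 1: eps_ox = 3.9 * 8.854e-14 = 3.45306e-13 F/cm
Step 2: tox in cm = 7.87 nm * 1e-7 = 7.8700e-07 cm
Step 3: Cox = 3.45306e-13 / 7.8700e-07 = 4.39e-07 F/cm^2

4.39e-07


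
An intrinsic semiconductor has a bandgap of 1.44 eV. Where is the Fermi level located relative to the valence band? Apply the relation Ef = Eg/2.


Step 1: For an intrinsic semiconductor, the Fermi level sits at midgap.
Step 2: Ef = Eg / 2 = 1.44 / 2 = 0.72 eV

0.72


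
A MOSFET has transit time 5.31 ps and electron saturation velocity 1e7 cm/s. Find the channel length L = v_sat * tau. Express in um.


Step 1: tau in seconds = 5.31 ps * 1e-12 = 5.3100e-12 s
Step 2: L = v_sat * tau = 1e7 * 5.3100e-12 = 5.3100e-05 cm
Step 3: L in um = 5.3100e-05 * 1e4 = 0.531 um

0.531


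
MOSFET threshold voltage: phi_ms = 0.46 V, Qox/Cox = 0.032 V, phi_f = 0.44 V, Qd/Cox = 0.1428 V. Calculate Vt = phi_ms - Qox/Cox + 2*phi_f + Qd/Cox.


Step 1: Vt = phi_ms - Qox/Cox + 2*phi_f + Qd/Cox
Step 2: Vt = 0.46 - 0.032 + 2*0.44 + 0.1428
Step 3: Vt = 0.46 - 0.032 + 0.88 + 0.1428
Step 4: Vt = 1.4508 V

1.4508


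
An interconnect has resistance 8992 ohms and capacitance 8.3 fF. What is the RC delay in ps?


Step 1: tau = R * C
Step 2: tau = 8992 * 8.3 fF = 8992 * 8.3e-15 F
Step 3: tau = 7.46336e-11 s = 74.6336 ps

74.6336


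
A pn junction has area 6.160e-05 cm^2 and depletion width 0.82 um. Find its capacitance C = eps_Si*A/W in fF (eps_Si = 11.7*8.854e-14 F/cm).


Step 1: eps_Si = 11.7 * 8.854e-14 = 1.035918e-12 F/cm
Step 2: W in cm = 0.82 * 1e-4 = 8.20e-05 cm
Step 3: C = 1.035918e-12 * 6.160e-05 / 8.20e-05 = 7.782018e-13 F
Step 4: C = 778.2 fF

778.2


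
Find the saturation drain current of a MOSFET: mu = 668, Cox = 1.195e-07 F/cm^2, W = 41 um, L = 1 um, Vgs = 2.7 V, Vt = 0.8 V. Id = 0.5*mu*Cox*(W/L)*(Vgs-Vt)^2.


Step 1: Overdrive voltage Vov = Vgs - Vt = 2.7 - 0.8 = 1.9 V
Step 2: W/L = 41/1 = 41
Step 3: Id = 0.5 * 668 * 1.195e-07 * 41 * 1.9^2
Step 4: Id = 5.91e-03 A

5.91e-03


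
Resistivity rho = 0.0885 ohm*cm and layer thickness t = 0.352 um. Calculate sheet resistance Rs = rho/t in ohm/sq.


Step 1: Convert thickness to cm: t = 0.352 um = 3.5200e-05 cm
Step 2: Rs = rho / t = 0.0885 / 3.5200e-05
Step 3: Rs = 2514.2 ohm/sq

2514.2


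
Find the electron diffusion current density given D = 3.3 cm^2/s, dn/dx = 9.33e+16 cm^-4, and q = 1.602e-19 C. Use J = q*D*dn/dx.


Step 1: J = q * D * (dn/dx)
Step 2: J = 1.602e-19 * 3.3 * 9.33e+16
Step 3: J = 4.93e-02 A/cm^2

4.93e-02


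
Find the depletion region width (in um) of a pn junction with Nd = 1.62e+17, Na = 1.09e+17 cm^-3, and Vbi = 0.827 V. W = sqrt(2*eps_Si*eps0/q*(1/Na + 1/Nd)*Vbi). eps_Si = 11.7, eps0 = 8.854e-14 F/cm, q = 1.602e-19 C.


Step 1: 1/Na + 1/Nd = 1/1.09e+17 + 1/1.62e+17 = 1.53472e-17
Step 2: 2*eps*eps0/q = 2*11.7*8.854e-14/1.602e-19 = 1.293281e+07
Step 3: W^2 = 1.293281e+07 * 1.53472e-17 * 0.827 = 1.64145e-10
Step 4: W = sqrt(1.64145e-10) = 1.281e-05 cm = 0.1281 um

0.1281


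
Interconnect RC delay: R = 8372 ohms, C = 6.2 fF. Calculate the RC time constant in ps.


Step 1: tau = R * C
Step 2: tau = 8372 * 6.2 fF = 8372 * 6.2e-15 F
Step 3: tau = 5.19064e-11 s = 51.9064 ps

51.9064


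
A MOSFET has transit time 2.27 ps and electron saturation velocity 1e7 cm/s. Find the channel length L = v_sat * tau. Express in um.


Step 1: tau in seconds = 2.27 ps * 1e-12 = 2.2700e-12 s
Step 2: L = v_sat * tau = 1e7 * 2.2700e-12 = 2.2700e-05 cm
Step 3: L in um = 2.2700e-05 * 1e4 = 0.227 um

0.227


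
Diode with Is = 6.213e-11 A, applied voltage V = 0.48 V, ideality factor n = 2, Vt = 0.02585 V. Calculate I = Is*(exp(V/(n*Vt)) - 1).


Step 1: V/(n*Vt) = 0.48/(2*0.02585) = 9.2843
Step 2: exp(9.2843) = 1.0768e+04
Step 3: I = 6.213e-11 * (1.0768e+04 - 1) = 6.69e-07 A

6.69e-07


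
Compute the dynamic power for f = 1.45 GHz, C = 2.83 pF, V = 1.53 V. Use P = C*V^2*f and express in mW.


Step 1: V^2 = 1.53^2 = 2.3409 V^2
Step 2: P = C*V^2*f = 2.83e-12 F * 2.3409 * 1.45e9 Hz
Step 3: P = 9.60588315e-03 W
Step 4: P = 9.606 mW

9.606


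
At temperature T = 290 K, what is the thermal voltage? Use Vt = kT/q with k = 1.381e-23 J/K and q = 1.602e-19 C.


Step 1: kT = 1.381e-23 * 290 = 4.0049e-21 J
Step 2: Vt = kT/q = 4.0049e-21 / 1.602e-19
Step 3: Vt = 0.025 V

0.025


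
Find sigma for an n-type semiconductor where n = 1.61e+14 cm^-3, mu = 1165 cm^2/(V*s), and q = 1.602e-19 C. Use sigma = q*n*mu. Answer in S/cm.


Step 1: sigma = q * n * mu
Step 2: sigma = 1.602e-19 * 1.61e+14 * 1165
Step 3: sigma = 3.005e-02 S/cm

3.005e-02


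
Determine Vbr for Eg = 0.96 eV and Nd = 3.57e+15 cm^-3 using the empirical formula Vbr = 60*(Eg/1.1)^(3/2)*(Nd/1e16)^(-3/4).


Step 1: Eg/1.1 = 0.96/1.1 = 0.872727
Step 2: (Eg/1.1)^1.5 = 0.872727^1.5 = 0.815300
Step 3: (Nd/1e16)^(-0.75) = (0.357)^(-0.75) = 2.165204
Step 4: Vbr = 60 * 0.815300 * 2.165204 = 105.9 V

105.9


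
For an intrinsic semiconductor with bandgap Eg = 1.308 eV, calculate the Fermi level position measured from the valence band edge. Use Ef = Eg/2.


Step 1: For an intrinsic semiconductor, the Fermi level sits at midgap.
Step 2: Ef = Eg / 2 = 1.308 / 2 = 0.654 eV

0.654


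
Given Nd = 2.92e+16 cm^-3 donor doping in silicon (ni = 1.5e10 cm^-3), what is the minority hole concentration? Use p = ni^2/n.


Step 1: Since Nd >> ni, n ≈ Nd = 2.92e+16 cm^-3
Step 2: p = ni^2 / n = (1.5e10)^2 / 2.92e+16
Step 3: p = 2.25e20 / 2.92e+16 = 7.71e+03 cm^-3

7.71e+03


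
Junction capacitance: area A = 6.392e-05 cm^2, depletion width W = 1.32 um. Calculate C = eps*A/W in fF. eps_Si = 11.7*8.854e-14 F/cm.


Step 1: eps_Si = 11.7 * 8.854e-14 = 1.035918e-12 F/cm
Step 2: W in cm = 1.32 * 1e-4 = 1.32e-04 cm
Step 3: C = 1.035918e-12 * 6.392e-05 / 1.32e-04 = 5.016354e-13 F
Step 4: C = 501.64 fF

501.64


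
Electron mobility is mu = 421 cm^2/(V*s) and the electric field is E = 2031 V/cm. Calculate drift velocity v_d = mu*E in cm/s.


Step 1: v_d = mu * E
Step 2: v_d = 421 * 2031 = 855051
Step 3: v_d = 8.55e+05 cm/s

8.55e+05


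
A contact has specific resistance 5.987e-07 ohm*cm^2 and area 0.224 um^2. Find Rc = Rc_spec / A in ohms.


Step 1: Convert area to cm^2: 0.224 um^2 = 2.2400e-09 cm^2
Step 2: Rc = Rc_spec / A = 5.987e-07 / 2.2400e-09
Step 3: Rc = 2.67e+02 ohms

2.67e+02


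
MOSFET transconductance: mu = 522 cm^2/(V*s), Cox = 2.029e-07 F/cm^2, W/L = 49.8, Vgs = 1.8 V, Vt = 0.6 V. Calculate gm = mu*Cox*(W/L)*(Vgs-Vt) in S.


Step 1: Vov = Vgs - Vt = 1.8 - 0.6 = 1.2 V
Step 2: gm = mu * Cox * (W/L) * Vov
Step 3: gm = 522 * 2.029e-07 * 49.8 * 1.2 = 6.33e-03 S

6.33e-03


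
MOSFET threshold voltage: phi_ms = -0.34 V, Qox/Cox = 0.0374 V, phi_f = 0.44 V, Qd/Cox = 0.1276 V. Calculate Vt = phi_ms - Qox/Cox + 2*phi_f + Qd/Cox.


Step 1: Vt = phi_ms - Qox/Cox + 2*phi_f + Qd/Cox
Step 2: Vt = -0.34 - 0.0374 + 2*0.44 + 0.1276
Step 3: Vt = -0.34 - 0.0374 + 0.88 + 0.1276
Step 4: Vt = 0.6302 V

0.6302


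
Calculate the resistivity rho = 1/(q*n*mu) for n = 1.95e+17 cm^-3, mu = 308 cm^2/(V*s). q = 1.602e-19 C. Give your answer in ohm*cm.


Step 1: sigma = q * n * mu = 1.602e-19 * 1.95e+17 * 308 = 9.62161e+00 S/cm
Step 2: rho = 1 / sigma = 1 / 9.62161e+00 = 0.1039 ohm*cm

0.1039


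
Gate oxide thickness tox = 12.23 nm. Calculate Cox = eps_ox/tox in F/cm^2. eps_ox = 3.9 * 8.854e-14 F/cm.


Step 1: eps_ox = 3.9 * 8.854e-14 = 3.45306e-13 F/cm
Step 2: tox in cm = 12.23 nm * 1e-7 = 1.2230e-06 cm
Step 3: Cox = 3.45306e-13 / 1.2230e-06 = 2.82e-07 F/cm^2

2.82e-07


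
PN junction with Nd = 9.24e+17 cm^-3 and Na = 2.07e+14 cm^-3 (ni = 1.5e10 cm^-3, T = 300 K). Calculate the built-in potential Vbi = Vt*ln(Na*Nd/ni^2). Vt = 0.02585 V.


Step 1: Compute Na*Nd/ni^2 = 2.07e+14 * 9.24e+17 / (1.5e10)^2 = 8.5008e+11
Step 2: ln(8.5008e+11) = 27.4686
Step 3: Vbi = 0.02585 * 27.4686 = 0.71 V

0.71


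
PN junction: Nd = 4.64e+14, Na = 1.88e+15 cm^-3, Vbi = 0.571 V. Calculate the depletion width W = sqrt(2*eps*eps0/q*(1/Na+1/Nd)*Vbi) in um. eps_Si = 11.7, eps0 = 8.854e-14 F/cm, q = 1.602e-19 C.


Step 1: 1/Na + 1/Nd = 1/1.88e+15 + 1/4.64e+14 = 2.68709e-15
Step 2: 2*eps*eps0/q = 2*11.7*8.854e-14/1.602e-19 = 1.293281e+07
Step 3: W^2 = 1.293281e+07 * 2.68709e-15 * 0.571 = 1.98432e-08
Step 4: W = sqrt(1.98432e-08) = 1.409e-04 cm = 1.409 um

1.409


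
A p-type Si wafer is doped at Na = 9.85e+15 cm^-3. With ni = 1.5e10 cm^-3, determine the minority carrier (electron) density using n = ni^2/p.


Step 1: Majority hole concentration p ≈ Na = 9.85e+15 cm^-3
Step 2: n = ni^2 / Na = (1.5e10)^2 / 9.85e+15
Step 3: n = 2.28e+04 cm^-3

2.28e+04
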